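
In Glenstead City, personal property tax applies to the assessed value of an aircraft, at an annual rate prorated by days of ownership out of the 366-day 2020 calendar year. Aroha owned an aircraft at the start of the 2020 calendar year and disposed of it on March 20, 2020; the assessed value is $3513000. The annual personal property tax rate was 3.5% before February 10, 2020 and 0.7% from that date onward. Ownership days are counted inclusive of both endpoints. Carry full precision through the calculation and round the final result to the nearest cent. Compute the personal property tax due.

January 1 – February 9, 2020: 40 days at 3.5% → $3513000 × 3.5% × 40/366 = $13437.7049
February 10 – March 20, 2020: 40 days at 0.7% → $3513000 × 0.7% × 40/366 = $2687.5410
Total = $16125.2459

$16125.25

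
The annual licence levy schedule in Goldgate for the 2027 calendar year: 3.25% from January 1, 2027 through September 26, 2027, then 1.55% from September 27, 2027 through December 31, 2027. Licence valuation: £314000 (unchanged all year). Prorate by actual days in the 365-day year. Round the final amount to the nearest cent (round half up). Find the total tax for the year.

£8801.03

January 1 – September 26, 2027: 269 days at 3.25% → £314000 × 3.25% × 269/365 = £7520.9452
September 27 – December 31, 2027: 96 days at 1.55% → £314000 × 1.55% × 96/365 = £1280.0877
Total = £8801.0329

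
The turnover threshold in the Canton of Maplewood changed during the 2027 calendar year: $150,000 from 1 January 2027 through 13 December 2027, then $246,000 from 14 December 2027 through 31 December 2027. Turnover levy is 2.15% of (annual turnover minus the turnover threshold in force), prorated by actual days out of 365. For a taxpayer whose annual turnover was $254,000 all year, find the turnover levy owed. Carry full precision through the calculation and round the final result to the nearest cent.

1 January – 13 December 2027: 347 days, exemption $150,000 → ($254,000 − $150,000) × 2.15% × 347/365 = $2,125.7315
14 December – 31 December 2027: 18 days, exemption $246,000 → ($254,000 − $246,000) × 2.15% × 18/365 = $8.4822
Total = $2,134.2137

$2,134.21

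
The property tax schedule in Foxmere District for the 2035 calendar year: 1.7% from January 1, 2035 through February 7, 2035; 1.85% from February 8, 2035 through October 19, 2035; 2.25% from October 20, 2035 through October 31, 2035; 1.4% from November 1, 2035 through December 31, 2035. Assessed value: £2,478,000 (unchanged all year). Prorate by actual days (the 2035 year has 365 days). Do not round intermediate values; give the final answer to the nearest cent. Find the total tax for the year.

January 1 – February 7, 2035: 38 days at 1.7% → £2,478,000 × 1.7% × 38/365 = £4,385.7205
February 8 – October 19, 2035: 254 days at 1.85% → £2,478,000 × 1.85% × 254/365 = £31,901.7041
October 20 – October 31, 2035: 12 days at 2.25% → £2,478,000 × 2.25% × 12/365 = £1,833.0411
November 1 – December 31, 2035: 61 days at 1.4% → £2,478,000 × 1.4% × 61/365 = £5,797.8411
Total = £43,918.3068

£43,918.31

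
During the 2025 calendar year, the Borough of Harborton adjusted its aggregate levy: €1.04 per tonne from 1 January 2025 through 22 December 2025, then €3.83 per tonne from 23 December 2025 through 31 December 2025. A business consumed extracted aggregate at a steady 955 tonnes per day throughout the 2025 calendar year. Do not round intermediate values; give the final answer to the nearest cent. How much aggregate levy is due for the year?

€386498.05

1 January – 22 December 2025: 356 days × 955 tonnes/day = 339,980 tonnes at €1.04/tonne → €353579.20
23 December – 31 December 2025: 9 days × 955 tonnes/day = 8,595 tonnes at €3.83/tonne → €32918.85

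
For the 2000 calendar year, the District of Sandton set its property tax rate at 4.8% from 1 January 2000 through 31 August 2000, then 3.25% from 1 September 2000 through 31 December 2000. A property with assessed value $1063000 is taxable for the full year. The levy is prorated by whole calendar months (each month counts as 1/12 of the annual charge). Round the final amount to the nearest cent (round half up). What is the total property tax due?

1 January – 31 August 2000: 8 months at 4.8% → $1063000 × 4.8% × 8/12 = $34016.0000
1 September – 31 December 2000: 4 months at 3.25% → $1063000 × 3.25% × 4/12 = $11515.8333
Total = $45531.8333

$45531.83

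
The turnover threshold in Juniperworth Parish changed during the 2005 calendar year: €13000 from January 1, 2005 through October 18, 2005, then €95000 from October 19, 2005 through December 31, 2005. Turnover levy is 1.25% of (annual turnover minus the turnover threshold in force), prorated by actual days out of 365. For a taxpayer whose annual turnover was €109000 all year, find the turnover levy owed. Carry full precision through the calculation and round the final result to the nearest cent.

€992.19

January 1 – October 18, 2005: 291 days, exemption €13000 → (€109000 − €13000) × 1.25% × 291/365 = €956.7123
October 19 – December 31, 2005: 74 days, exemption €95000 → (€109000 − €95000) × 1.25% × 74/365 = €35.4795
Total = €992.1918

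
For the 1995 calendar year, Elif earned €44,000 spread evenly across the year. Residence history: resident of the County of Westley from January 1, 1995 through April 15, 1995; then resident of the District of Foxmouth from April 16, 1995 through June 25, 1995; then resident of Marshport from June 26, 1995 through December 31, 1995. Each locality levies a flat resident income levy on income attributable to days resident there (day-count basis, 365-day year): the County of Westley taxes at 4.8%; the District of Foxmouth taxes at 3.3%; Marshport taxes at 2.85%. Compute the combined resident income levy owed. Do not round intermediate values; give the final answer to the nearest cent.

The County of Westley, January 1 – April 15, 1995: 105 days → €44,000 × 4.8% × 105/365 = €607.5616
The District of Foxmouth, April 16 – June 25, 1995: 71 days → €44,000 × 3.3% × 71/365 = €282.4438
Marshport, June 26 – December 31, 1995: 189 days → €44,000 × 2.85% × 189/365 = €649.3315
Total = €1,539.3370

€1,539.34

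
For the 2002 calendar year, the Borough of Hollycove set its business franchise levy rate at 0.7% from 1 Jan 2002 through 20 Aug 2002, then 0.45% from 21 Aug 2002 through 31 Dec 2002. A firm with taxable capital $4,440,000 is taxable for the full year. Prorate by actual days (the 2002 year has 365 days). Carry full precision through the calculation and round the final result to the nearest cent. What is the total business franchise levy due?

1 Jan – 20 Aug 2002: 232 days at 0.7% → $4,440,000 × 0.7% × 232/365 = $19,754.9589
21 Aug – 31 Dec 2002: 133 days at 0.45% → $4,440,000 × 0.45% × 133/365 = $7,280.3836
Total = $27,035.3425

$27,035.34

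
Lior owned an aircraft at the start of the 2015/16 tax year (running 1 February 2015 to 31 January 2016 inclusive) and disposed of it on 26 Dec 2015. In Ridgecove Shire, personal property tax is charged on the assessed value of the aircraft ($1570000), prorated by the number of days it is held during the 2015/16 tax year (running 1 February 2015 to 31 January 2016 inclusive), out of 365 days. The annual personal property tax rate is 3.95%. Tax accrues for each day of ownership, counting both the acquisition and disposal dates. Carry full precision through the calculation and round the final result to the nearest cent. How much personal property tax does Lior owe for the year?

$55898.45

Days held (1 Feb – 26 Dec 2015): 329 out of 365
Tax = $1570000 × 3.95% × 329/365 = $55898.4521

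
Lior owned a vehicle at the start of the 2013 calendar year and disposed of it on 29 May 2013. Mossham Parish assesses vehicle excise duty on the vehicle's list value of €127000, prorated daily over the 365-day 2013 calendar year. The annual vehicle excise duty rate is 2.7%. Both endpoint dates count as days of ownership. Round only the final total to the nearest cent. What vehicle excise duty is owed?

Days held (1 Jan – 29 May 2013): 149 out of 365
Tax = €127000 × 2.7% × 149/365 = €1399.7836

€1399.78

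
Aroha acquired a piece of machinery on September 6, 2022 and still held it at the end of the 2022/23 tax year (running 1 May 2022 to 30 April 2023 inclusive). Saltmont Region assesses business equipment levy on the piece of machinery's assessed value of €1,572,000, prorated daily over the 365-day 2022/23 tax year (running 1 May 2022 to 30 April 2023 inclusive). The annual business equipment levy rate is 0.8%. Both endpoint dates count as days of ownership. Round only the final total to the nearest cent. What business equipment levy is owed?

€8,165.79

Days held (September 6, 2022 – April 30, 2023): 237 out of 365
Tax = €1,572,000 × 0.8% × 237/365 = €8,165.7863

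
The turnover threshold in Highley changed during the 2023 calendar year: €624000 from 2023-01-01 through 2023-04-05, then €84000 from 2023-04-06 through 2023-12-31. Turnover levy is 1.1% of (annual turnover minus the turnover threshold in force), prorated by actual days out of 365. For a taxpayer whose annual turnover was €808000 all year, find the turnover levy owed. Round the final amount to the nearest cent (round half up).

€6417.97

2023-01-01 to 2023-04-05: 95 days, exemption €624000 → (€808000 − €624000) × 1.1% × 95/365 = €526.7945
2023-04-06 to 2023-12-31: 270 days, exemption €84000 → (€808000 − €84000) × 1.1% × 270/365 = €5891.1781
Total = €6417.9726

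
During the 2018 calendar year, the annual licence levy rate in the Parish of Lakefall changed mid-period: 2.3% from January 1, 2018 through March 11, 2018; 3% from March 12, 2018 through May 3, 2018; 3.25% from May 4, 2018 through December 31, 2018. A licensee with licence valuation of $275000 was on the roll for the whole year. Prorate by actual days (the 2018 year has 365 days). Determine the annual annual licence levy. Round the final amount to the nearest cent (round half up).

$8336.64

January 1 – March 11, 2018: 70 days at 2.3% → $275000 × 2.3% × 70/365 = $1213.0137
March 12 – May 3, 2018: 53 days at 3% → $275000 × 3% × 53/365 = $1197.9452
May 4 – December 31, 2018: 242 days at 3.25% → $275000 × 3.25% × 242/365 = $5925.6849
Total = $8336.6438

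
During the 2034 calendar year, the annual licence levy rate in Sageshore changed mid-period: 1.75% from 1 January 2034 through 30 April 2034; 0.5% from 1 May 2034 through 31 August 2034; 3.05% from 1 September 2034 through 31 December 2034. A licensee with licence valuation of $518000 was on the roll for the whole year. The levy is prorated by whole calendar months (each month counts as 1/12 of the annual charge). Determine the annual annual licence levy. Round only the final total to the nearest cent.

$9151.33

1 January – 30 April 2034: 4 months at 1.75% → $518000 × 1.75% × 4/12 = $3021.6667
1 May – 31 August 2034: 4 months at 0.5% → $518000 × 0.5% × 4/12 = $863.3333
1 September – 31 December 2034: 4 months at 3.05% → $518000 × 3.05% × 4/12 = $5266.3333
Total = $9151.3333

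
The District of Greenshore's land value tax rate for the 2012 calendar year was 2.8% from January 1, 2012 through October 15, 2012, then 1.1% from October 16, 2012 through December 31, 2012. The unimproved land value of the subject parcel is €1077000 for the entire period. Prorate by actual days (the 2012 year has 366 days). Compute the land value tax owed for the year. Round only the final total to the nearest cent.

January 1 – October 15, 2012: 289 days at 2.8% → €1077000 × 2.8% × 289/366 = €23811.7049
October 16 – December 31, 2012: 77 days at 1.1% → €1077000 × 1.1% × 77/366 = €2492.4016
Total = €26304.1066

€26304.11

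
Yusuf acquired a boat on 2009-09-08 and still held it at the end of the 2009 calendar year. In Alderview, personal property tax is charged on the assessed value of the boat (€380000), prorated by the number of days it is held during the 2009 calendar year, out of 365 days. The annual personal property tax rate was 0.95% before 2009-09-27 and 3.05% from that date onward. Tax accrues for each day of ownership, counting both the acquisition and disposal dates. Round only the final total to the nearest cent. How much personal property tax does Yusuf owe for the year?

€3236.25

2009-09-08 to 2009-09-26: 19 days at 0.95% → €380000 × 0.95% × 19/365 = €187.9178
2009-09-27 to 2009-12-31: 96 days at 3.05% → €380000 × 3.05% × 96/365 = €3048.3288
Total = €3236.2466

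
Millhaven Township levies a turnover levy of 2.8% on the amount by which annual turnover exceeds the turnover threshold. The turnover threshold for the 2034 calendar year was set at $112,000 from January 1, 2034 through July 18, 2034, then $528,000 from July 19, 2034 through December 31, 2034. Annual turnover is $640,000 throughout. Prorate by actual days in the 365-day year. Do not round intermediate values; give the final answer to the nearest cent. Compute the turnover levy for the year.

$9,486.55

January 1 – July 18, 2034: 199 days, exemption $112,000 → ($640,000 − $112,000) × 2.8% × 199/365 = $8,060.3178
July 19 – December 31, 2034: 166 days, exemption $528,000 → ($640,000 − $528,000) × 2.8% × 166/365 = $1,426.2356
Total = $9,486.5534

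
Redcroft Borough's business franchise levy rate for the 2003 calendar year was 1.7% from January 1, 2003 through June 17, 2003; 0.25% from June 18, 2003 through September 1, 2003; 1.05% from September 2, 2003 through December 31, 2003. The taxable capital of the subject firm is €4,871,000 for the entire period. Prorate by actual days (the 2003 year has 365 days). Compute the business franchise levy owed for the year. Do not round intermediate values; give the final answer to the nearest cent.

January 1 – June 17, 2003: 168 days at 1.7% → €4,871,000 × 1.7% × 168/365 = €38,113.9068
June 18 – September 1, 2003: 76 days at 0.25% → €4,871,000 × 0.25% × 76/365 = €2,535.5890
September 2 – December 31, 2003: 121 days at 1.05% → €4,871,000 × 1.05% × 121/365 = €16,955.0836
Total = €57,604.5795

€57,604.58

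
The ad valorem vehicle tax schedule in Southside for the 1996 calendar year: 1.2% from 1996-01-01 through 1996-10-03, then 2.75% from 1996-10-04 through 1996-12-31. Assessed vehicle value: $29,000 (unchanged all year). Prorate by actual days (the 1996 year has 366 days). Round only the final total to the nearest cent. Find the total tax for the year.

1996-01-01 to 1996-10-03: 277 days at 1.2% → $29,000 × 1.2% × 277/366 = $263.3770
1996-10-04 to 1996-12-31: 89 days at 2.75% → $29,000 × 2.75% × 89/366 = $193.9276
Total = $457.3046

$457.30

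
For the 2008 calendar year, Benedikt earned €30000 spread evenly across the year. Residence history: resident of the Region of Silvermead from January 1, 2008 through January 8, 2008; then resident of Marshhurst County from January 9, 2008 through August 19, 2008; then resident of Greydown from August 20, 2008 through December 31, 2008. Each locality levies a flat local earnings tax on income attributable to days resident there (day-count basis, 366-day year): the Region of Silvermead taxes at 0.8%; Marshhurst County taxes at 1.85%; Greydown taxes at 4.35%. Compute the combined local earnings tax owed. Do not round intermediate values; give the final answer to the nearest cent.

€822.70

The Region of Silvermead, January 1 – January 8, 2008: 8 days → €30000 × 0.8% × 8/366 = €5.2459
Marshhurst County, January 9 – August 19, 2008: 224 days → €30000 × 1.85% × 224/366 = €339.6721
Greydown, August 20 – December 31, 2008: 134 days → €30000 × 4.35% × 134/366 = €477.7869
Total = €822.7049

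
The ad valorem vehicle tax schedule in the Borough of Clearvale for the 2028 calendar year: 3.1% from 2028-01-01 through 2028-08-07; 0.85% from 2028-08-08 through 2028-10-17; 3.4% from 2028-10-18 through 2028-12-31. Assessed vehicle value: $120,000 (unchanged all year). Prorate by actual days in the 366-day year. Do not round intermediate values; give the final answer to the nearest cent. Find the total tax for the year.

2028-01-01 to 2028-08-07: 220 days at 3.1% → $120,000 × 3.1% × 220/366 = $2,236.0656
2028-08-08 to 2028-10-17: 71 days at 0.85% → $120,000 × 0.85% × 71/366 = $197.8689
2028-10-18 to 2028-12-31: 75 days at 3.4% → $120,000 × 3.4% × 75/366 = $836.0656
Total = $3,270.0000

$3,270.00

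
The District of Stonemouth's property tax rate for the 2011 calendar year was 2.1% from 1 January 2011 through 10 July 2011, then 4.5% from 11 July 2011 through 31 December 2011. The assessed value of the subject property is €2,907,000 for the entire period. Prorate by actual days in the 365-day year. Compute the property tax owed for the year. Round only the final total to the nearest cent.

1 January – 10 July 2011: 191 days at 2.1% → €2,907,000 × 2.1% × 191/365 = €31,945.1425
11 July – 31 December 2011: 174 days at 4.5% → €2,907,000 × 4.5% × 174/365 = €62,361.1233
Total = €94,306.2658

€94,306.27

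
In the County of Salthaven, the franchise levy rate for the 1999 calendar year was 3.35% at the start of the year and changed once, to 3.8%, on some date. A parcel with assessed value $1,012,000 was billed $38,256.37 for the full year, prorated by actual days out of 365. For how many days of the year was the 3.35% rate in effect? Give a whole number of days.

Let d = days at the first rate; then 365 − d days at the second rate.
$1,012,000 × [3.35%·d + 3.8%·(365−d)] / 365 = $38,256.37
Solving gives d = 16, so the new rate took effect on 17 January 1999.

16 days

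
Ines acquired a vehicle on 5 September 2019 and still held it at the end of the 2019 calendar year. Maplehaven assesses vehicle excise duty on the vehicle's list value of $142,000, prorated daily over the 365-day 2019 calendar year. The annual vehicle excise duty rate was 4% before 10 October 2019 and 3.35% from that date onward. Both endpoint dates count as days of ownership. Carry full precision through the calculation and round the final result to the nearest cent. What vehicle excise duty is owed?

5 September – 9 October 2019: 35 days at 4% → $142,000 × 4% × 35/365 = $544.6575
10 October – 31 December 2019: 83 days at 3.35% → $142,000 × 3.35% × 83/365 = $1,081.7288
Total = $1,626.3863

$1,626.39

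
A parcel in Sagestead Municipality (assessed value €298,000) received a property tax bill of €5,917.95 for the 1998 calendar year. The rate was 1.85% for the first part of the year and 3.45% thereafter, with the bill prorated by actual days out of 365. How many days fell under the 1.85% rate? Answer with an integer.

334 days

Let d = days at the first rate; then 365 − d days at the second rate.
€298,000 × [1.85%·d + 3.45%·(365−d)] / 365 = €5,917.95
Solving gives d = 334, so the new rate took effect on 1 December 1998.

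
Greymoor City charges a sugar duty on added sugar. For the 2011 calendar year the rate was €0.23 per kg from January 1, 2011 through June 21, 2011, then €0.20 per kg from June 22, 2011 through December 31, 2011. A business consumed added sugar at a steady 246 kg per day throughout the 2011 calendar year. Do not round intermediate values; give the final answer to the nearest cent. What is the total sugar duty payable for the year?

€19227.36

January 1 – June 21, 2011: 172 days × 246 kg/day = 42,312 kg at €0.23/kg → €9731.76
June 22 – December 31, 2011: 193 days × 246 kg/day = 47,478 kg at €0.20/kg → €9495.60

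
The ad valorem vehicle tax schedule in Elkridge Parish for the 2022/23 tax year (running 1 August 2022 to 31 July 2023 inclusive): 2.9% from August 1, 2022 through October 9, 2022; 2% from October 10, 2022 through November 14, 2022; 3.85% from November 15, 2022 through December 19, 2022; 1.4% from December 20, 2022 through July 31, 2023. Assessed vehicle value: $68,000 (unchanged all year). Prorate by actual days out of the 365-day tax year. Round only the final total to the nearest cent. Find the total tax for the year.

August 1 – October 9, 2022: 70 days at 2.9% → $68,000 × 2.9% × 70/365 = $378.1918
October 10 – November 14, 2022: 36 days at 2% → $68,000 × 2% × 36/365 = $134.1370
November 15 – December 19, 2022: 35 days at 3.85% → $68,000 × 3.85% × 35/365 = $251.0411
December 20, 2022 – July 31, 2023: 224 days at 1.4% → $68,000 × 1.4% × 224/365 = $584.2411
Total = $1,347.6110

$1,347.61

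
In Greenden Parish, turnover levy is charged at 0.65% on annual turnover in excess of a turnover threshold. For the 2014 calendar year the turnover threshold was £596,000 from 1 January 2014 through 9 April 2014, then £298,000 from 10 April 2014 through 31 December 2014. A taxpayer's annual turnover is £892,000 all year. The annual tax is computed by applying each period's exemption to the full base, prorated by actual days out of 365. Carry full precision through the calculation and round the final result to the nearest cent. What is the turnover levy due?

1 January – 9 April 2014: 99 days, exemption £596,000 → (£892,000 − £596,000) × 0.65% × 99/365 = £521.8521
10 April – 31 December 2014: 266 days, exemption £298,000 → (£892,000 − £298,000) × 0.65% × 266/365 = £2,813.7699
Total = £3,335.6219

£3,335.62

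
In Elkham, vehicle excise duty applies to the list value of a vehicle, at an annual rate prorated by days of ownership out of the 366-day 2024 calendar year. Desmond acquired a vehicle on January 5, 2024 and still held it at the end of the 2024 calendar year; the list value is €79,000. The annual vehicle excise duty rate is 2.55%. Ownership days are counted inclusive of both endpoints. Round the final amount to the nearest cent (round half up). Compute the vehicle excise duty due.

Days held (January 5 – December 31, 2024): 362 out of 366
Tax = €79,000 × 2.55% × 362/366 = €1,992.4836

€1,992.48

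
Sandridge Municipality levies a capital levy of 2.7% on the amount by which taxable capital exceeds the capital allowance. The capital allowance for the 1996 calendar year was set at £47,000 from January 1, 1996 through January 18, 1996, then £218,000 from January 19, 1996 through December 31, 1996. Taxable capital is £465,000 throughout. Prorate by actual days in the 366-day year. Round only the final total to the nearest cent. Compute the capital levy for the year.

£6,896.07

January 1 – January 18, 1996: 18 days, exemption £47,000 → (£465,000 − £47,000) × 2.7% × 18/366 = £555.0492
January 19 – December 31, 1996: 348 days, exemption £218,000 → (£465,000 − £218,000) × 2.7% × 348/366 = £6,341.0164
Total = £6,896.0656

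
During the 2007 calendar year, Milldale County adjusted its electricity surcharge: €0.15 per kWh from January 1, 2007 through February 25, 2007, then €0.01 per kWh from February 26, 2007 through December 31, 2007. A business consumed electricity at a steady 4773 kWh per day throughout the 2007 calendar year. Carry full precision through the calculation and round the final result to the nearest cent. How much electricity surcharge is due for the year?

€54841.77

January 1 – February 25, 2007: 56 days × 4773 kWh/day = 267,288 kWh at €0.15/kWh → €40093.20
February 26 – December 31, 2007: 309 days × 4773 kWh/day = 1,474,857 kWh at €0.01/kWh → €14748.57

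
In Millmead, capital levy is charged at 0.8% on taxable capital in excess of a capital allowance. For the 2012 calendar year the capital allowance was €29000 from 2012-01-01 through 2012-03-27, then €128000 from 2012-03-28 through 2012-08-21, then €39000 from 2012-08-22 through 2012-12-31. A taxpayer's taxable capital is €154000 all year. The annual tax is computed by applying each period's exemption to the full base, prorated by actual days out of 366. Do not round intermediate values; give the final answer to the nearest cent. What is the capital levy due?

€653.05

2012-01-01 to 2012-03-27: 87 days, exemption €29000 → (€154000 − €29000) × 0.8% × 87/366 = €237.7049
2012-03-28 to 2012-08-21: 147 days, exemption €128000 → (€154000 − €128000) × 0.8% × 147/366 = €83.5410
2012-08-22 to 2012-12-31: 132 days, exemption €39000 → (€154000 − €39000) × 0.8% × 132/366 = €331.8033
Total = €653.0492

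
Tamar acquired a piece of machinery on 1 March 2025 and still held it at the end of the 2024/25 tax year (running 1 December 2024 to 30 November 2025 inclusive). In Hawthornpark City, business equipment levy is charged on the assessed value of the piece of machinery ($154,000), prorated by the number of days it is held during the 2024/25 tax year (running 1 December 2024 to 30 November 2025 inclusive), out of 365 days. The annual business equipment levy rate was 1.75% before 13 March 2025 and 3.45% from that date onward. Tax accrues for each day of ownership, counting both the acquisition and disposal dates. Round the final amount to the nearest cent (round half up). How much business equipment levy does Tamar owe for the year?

$3,916.87

1 March – 12 March 2025: 12 days at 1.75% → $154,000 × 1.75% × 12/365 = $88.6027
13 March – 30 November 2025: 263 days at 3.45% → $154,000 × 3.45% × 263/365 = $3,828.2712
Total = $3,916.8740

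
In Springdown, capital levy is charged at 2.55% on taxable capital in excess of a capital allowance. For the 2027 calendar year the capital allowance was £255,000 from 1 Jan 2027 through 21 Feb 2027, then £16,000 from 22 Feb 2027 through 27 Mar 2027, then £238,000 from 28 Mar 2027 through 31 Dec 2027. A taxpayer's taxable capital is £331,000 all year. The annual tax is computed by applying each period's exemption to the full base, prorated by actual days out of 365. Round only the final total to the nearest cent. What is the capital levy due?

£2,837.07

1 Jan – 21 Feb 2027: 52 days, exemption £255,000 → (£331,000 − £255,000) × 2.55% × 52/365 = £276.0986
22 Feb – 27 Mar 2027: 34 days, exemption £16,000 → (£331,000 − £16,000) × 2.55% × 34/365 = £748.2329
28 Mar – 31 Dec 2027: 279 days, exemption £238,000 → (£331,000 − £238,000) × 2.55% × 279/365 = £1,812.7356
Total = £2,837.0671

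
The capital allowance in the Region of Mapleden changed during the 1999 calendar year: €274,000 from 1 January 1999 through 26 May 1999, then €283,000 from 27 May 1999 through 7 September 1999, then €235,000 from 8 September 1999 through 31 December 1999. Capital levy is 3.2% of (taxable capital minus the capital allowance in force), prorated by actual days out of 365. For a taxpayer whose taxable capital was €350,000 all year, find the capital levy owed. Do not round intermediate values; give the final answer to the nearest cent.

1 January – 26 May 1999: 146 days, exemption €274,000 → (€350,000 − €274,000) × 3.2% × 146/365 = €972.8000
27 May – 7 September 1999: 104 days, exemption €283,000 → (€350,000 − €283,000) × 3.2% × 104/365 = €610.8932
8 September – 31 December 1999: 115 days, exemption €235,000 → (€350,000 − €235,000) × 3.2% × 115/365 = €1,159.4521
Total = €2,743.1452

€2,743.15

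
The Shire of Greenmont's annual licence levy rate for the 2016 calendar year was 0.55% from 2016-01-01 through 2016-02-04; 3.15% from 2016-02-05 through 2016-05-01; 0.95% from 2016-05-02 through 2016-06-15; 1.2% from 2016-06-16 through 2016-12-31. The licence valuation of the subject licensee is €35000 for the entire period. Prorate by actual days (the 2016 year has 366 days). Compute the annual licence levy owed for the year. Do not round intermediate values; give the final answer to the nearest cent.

€549.72

2016-01-01 to 2016-02-04: 35 days at 0.55% → €35000 × 0.55% × 35/366 = €18.4085
2016-02-05 to 2016-05-01: 87 days at 3.15% → €35000 × 3.15% × 87/366 = €262.0697
2016-05-02 to 2016-06-15: 45 days at 0.95% → €35000 × 0.95% × 45/366 = €40.8811
2016-06-16 to 2016-12-31: 199 days at 1.2% → €35000 × 1.2% × 199/366 = €228.3607
Total = €549.7199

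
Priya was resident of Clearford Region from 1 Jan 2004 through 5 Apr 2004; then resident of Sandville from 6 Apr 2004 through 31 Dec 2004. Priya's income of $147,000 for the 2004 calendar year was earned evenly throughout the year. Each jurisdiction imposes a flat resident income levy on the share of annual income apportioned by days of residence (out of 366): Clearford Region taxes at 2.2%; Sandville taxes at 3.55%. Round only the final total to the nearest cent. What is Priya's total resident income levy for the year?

Clearford Region, 1 Jan – 5 Apr 2004: 96 days → $147,000 × 2.2% × 96/366 = $848.2623
Sandville, 6 Apr – 31 Dec 2004: 270 days → $147,000 × 3.55% × 270/366 = $3,849.7131
Total = $4,697.9754

$4,697.98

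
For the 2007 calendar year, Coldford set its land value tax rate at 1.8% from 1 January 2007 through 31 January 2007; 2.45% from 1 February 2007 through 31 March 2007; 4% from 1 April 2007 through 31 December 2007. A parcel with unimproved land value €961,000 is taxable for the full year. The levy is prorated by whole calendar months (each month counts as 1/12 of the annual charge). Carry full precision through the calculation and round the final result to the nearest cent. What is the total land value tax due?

1 January – 31 January 2007: 1 month at 1.8% → €961,000 × 1.8% × 1/12 = €1,441.5000
1 February – 31 March 2007: 2 months at 2.45% → €961,000 × 2.45% × 2/12 = €3,924.0833
1 April – 31 December 2007: 9 months at 4% → €961,000 × 4% × 9/12 = €28,830.0000
Total = €34,195.5833

€34,195.58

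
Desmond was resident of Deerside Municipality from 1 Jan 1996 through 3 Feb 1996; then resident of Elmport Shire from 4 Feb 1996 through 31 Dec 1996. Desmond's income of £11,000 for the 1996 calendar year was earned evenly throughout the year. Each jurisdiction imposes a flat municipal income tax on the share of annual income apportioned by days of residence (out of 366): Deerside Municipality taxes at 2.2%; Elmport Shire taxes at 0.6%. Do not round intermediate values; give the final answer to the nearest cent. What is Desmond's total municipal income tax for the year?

£82.35

Deerside Municipality, 1 Jan – 3 Feb 1996: 34 days → £11,000 × 2.2% × 34/366 = £22.4809
Elmport Shire, 4 Feb – 31 Dec 1996: 332 days → £11,000 × 0.6% × 332/366 = £59.8689
Total = £82.3497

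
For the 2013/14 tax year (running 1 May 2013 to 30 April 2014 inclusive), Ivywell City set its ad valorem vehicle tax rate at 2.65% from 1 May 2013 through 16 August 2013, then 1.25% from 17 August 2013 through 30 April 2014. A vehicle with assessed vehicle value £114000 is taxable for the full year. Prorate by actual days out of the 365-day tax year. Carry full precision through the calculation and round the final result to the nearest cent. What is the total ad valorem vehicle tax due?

£1897.24

1 May – 16 August 2013: 108 days at 2.65% → £114000 × 2.65% × 108/365 = £893.8849
17 August 2013 – 30 April 2014: 257 days at 1.25% → £114000 × 1.25% × 257/365 = £1003.3562
Total = £1897.2411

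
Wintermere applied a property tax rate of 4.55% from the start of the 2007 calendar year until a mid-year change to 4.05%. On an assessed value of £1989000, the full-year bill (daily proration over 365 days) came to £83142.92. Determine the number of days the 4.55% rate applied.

95 days

Let d = days at the first rate; then 365 − d days at the second rate.
£1989000 × [4.55%·d + 4.05%·(365−d)] / 365 = £83142.92
Solving gives d = 95, so the new rate took effect on 6 Apr 2007.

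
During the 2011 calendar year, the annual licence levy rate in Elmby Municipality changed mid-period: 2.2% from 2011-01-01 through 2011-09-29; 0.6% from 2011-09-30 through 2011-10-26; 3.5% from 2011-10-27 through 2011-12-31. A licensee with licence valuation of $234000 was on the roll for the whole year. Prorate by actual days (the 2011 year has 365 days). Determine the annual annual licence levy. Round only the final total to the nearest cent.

2011-01-01 to 2011-09-29: 272 days at 2.2% → $234000 × 2.2% × 272/365 = $3836.3178
2011-09-30 to 2011-10-26: 27 days at 0.6% → $234000 × 0.6% × 27/365 = $103.8575
2011-10-27 to 2011-12-31: 66 days at 3.5% → $234000 × 3.5% × 66/365 = $1480.9315
Total = $5421.1068

$5421.11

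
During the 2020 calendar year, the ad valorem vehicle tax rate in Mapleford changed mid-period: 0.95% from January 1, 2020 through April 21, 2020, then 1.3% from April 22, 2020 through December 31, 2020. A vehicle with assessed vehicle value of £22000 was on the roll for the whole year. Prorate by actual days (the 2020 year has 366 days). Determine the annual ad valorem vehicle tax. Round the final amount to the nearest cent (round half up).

£262.44

January 1 – April 21, 2020: 112 days at 0.95% → £22000 × 0.95% × 112/366 = £63.9563
April 22 – December 31, 2020: 254 days at 1.3% → £22000 × 1.3% × 254/366 = £198.4809
Total = £262.4372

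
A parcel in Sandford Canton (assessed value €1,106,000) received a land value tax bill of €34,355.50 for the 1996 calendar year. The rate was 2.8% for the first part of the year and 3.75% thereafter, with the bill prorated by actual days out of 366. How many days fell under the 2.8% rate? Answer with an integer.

248 days

Let d = days at the first rate; then 366 − d days at the second rate.
€1,106,000 × [2.8%·d + 3.75%·(366−d)] / 366 = €34,355.50
Solving gives d = 248, so the new rate took effect on September 5, 1996.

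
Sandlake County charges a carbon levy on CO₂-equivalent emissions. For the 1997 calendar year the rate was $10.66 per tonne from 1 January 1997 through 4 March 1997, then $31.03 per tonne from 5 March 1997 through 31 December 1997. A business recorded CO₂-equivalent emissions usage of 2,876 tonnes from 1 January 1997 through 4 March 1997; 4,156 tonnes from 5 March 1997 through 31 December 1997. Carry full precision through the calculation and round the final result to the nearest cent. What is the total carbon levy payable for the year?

1 January – 4 March 1997: 2,876 tonnes at $10.66/tonne → $30,658.16
5 March – 31 December 1997: 4,156 tonnes at $31.03/tonne → $128,960.68

$159,618.84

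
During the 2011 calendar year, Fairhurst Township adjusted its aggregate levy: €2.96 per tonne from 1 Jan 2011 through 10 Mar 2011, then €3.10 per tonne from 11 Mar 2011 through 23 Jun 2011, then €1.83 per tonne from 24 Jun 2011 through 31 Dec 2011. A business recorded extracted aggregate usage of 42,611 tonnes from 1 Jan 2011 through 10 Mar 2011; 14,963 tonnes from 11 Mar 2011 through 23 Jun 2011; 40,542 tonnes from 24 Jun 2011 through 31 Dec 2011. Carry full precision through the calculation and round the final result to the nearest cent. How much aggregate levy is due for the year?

€246705.72

1 Jan – 10 Mar 2011: 42,611 tonnes at €2.96/tonne → €126128.56
11 Mar – 23 Jun 2011: 14,963 tonnes at €3.10/tonne → €46385.30
24 Jun – 31 Dec 2011: 40,542 tonnes at €1.83/tonne → €74191.86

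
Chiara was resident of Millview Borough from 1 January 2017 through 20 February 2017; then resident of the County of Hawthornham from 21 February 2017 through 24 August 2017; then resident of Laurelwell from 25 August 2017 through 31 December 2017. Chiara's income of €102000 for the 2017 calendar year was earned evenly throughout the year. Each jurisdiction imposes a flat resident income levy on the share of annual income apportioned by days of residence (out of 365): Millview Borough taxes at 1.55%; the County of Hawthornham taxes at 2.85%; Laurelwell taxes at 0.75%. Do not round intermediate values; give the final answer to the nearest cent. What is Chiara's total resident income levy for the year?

Millview Borough, 1 January – 20 February 2017: 51 days → €102000 × 1.55% × 51/365 = €220.9068
The County of Hawthornham, 21 February – 24 August 2017: 185 days → €102000 × 2.85% × 185/365 = €1473.4110
Laurelwell, 25 August – 31 December 2017: 129 days → €102000 × 0.75% × 129/365 = €270.3699
Total = €1964.6877

€1964.69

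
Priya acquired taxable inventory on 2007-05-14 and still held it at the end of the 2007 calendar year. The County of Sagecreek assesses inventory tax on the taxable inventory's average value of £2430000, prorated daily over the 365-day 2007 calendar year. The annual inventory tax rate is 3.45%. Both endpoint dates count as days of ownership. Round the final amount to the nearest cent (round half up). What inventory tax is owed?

£53286.90

Days held (2007-05-14 to 2007-12-31): 232 out of 365
Tax = £2430000 × 3.45% × 232/365 = £53286.9041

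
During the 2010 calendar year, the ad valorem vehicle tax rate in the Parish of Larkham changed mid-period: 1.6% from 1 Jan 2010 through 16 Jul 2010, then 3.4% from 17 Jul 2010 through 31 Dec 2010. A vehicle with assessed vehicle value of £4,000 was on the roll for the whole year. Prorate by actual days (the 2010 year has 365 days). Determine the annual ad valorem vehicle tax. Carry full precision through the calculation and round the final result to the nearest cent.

1 Jan – 16 Jul 2010: 197 days at 1.6% → £4,000 × 1.6% × 197/365 = £34.5425
17 Jul – 31 Dec 2010: 168 days at 3.4% → £4,000 × 3.4% × 168/365 = £62.5973
Total = £97.1397

£97.14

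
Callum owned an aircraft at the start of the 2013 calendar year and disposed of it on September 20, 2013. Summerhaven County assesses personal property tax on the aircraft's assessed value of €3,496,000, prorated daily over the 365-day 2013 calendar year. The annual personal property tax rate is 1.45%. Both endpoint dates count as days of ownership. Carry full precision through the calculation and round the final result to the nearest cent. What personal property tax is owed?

Days held (January 1 – September 20, 2013): 263 out of 365
Tax = €3,496,000 × 1.45% × 263/365 = €36,526.0164

€36,526.02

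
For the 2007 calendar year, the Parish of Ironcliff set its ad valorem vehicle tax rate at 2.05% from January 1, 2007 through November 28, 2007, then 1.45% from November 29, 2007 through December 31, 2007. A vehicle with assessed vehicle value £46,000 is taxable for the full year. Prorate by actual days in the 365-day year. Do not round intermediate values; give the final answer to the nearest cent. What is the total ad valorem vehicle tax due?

January 1 – November 28, 2007: 332 days at 2.05% → £46,000 × 2.05% × 332/365 = £857.7425
November 29 – December 31, 2007: 33 days at 1.45% → £46,000 × 1.45% × 33/365 = £60.3041
Total = £918.0466

£918.05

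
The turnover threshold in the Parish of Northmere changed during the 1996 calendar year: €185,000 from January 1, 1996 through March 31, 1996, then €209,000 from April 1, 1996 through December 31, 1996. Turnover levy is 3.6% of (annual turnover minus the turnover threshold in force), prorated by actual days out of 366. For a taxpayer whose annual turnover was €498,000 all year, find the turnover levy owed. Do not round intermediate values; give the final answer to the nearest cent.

€10,618.82

January 1 – March 31, 1996: 91 days, exemption €185,000 → (€498,000 − €185,000) × 3.6% × 91/366 = €2,801.6066
April 1 – December 31, 1996: 275 days, exemption €209,000 → (€498,000 − €209,000) × 3.6% × 275/366 = €7,817.2131
Total = €10,618.8197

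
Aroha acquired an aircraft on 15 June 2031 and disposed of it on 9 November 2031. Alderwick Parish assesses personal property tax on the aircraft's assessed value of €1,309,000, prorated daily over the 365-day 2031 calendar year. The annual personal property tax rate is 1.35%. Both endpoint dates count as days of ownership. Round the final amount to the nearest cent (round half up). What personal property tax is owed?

€7,165.43

Days held (15 June – 9 November 2031): 148 out of 365
Tax = €1,309,000 × 1.35% × 148/365 = €7,165.4301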